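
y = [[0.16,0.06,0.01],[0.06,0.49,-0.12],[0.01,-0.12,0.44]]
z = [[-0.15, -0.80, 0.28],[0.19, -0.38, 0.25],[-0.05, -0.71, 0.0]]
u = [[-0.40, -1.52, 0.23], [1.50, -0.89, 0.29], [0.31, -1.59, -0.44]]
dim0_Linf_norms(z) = [0.19, 0.8, 0.28]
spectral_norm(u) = 2.46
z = u @ y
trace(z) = -0.53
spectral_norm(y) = 0.59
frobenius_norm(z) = 1.22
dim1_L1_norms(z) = [1.23, 0.82, 0.76]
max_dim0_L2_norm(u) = 2.37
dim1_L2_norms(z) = [0.86, 0.49, 0.71]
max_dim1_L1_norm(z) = 1.23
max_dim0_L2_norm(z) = 1.14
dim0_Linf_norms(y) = [0.16, 0.49, 0.44]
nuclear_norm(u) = 4.46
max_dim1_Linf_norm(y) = 0.49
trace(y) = 1.09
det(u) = -1.97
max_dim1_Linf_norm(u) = 1.59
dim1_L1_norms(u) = [2.15, 2.68, 2.34]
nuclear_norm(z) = 1.64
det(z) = -0.06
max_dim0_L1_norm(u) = 4.0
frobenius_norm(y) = 0.70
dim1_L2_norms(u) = [1.59, 1.77, 1.68]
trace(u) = -1.73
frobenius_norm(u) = 2.91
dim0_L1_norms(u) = [2.21, 4.0, 0.96]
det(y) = 0.03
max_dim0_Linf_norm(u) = 1.59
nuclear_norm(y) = 1.09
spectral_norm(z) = 1.17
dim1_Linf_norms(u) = [1.52, 1.5, 1.59]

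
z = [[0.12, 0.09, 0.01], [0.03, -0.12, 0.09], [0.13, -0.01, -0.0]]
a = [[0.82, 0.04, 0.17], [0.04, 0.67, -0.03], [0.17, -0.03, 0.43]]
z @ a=[[0.1, 0.06, 0.02], [0.04, -0.08, 0.05], [0.11, -0.00, 0.02]]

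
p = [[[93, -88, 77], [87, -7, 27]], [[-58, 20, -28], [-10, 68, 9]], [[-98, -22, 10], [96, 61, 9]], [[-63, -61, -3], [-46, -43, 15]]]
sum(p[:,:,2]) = 116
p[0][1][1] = -7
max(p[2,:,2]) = 10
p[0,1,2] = 27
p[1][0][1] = 20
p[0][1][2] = 27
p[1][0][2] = -28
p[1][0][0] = -58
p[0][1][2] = 27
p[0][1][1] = -7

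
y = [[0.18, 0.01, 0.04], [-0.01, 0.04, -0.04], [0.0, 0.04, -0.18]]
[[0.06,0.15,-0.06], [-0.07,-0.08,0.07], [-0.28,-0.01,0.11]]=y@[[0.02, 1.09, -0.34], [-0.32, -2.31, 1.37], [1.47, -0.46, -0.31]]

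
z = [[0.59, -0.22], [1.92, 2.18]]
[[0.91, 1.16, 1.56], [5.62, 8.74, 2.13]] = z@ [[1.88, 2.6, 2.27], [0.92, 1.72, -1.02]]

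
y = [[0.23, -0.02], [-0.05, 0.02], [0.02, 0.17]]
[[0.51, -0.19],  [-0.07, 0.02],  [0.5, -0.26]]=y @ [[2.46, -0.96], [2.64, -1.44]]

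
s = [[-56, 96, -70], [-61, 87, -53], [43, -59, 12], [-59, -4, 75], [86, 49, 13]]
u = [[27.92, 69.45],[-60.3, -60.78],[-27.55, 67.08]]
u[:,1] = [69.45, -60.78, 67.08]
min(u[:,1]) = -60.78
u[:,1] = [69.45, -60.78, 67.08]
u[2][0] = -27.55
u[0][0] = 27.92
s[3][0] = -59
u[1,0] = -60.3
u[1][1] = -60.78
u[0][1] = 69.45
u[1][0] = -60.3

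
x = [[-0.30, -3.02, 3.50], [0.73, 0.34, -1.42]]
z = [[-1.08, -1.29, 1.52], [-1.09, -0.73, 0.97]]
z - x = [[-0.78,  1.73,  -1.98], [-1.82,  -1.07,  2.39]]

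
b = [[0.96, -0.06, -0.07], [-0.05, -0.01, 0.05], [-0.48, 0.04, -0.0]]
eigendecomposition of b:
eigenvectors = [[-0.90, 0.08, -0.01], [0.07, 0.96, -0.80], [0.43, 0.27, 0.61]]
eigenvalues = [1.0, 0.0, -0.05]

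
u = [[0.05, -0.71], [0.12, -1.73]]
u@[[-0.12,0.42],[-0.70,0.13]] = [[0.49, -0.07], [1.2, -0.17]]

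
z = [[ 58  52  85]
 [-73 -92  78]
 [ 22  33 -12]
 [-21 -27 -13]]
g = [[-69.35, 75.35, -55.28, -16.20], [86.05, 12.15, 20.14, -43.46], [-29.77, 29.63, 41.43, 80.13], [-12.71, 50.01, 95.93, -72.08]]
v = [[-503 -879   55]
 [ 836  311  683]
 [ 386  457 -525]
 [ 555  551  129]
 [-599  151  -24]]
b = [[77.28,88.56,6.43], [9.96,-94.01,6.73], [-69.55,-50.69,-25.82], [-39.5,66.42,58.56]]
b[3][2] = 58.56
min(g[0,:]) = -69.35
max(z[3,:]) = -13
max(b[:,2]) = 58.56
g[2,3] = 80.13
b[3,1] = 66.42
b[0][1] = 88.56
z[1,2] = 78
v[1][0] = 836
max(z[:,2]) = 85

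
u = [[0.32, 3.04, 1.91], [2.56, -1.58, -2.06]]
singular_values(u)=[4.59, 2.29]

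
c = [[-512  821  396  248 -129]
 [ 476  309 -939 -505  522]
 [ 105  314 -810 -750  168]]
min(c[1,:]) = -939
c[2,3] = -750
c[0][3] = 248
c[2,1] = 314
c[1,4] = 522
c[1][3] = -505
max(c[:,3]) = 248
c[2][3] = -750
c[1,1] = 309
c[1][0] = 476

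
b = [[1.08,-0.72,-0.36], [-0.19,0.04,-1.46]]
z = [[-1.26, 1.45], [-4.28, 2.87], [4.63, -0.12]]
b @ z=[[0.05,-0.46], [-6.69,0.01]]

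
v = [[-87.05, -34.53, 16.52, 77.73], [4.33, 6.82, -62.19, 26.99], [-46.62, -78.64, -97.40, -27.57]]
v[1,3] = 26.99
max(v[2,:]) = -27.57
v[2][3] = -27.57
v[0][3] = 77.73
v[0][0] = -87.05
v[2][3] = -27.57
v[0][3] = 77.73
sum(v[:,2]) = -143.07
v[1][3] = 26.99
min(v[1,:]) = -62.19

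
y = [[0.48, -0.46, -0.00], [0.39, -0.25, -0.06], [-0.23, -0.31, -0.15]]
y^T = [[0.48, 0.39, -0.23], [-0.46, -0.25, -0.31], [-0.0, -0.06, -0.15]]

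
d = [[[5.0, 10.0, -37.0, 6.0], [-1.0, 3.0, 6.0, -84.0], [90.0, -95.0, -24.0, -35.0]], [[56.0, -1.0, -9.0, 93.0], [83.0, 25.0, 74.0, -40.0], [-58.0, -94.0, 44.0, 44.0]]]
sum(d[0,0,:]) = -16.0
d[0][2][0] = 90.0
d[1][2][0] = -58.0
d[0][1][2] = 6.0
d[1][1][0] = 83.0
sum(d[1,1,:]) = 142.0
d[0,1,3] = -84.0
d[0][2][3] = -35.0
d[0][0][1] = 10.0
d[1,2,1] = -94.0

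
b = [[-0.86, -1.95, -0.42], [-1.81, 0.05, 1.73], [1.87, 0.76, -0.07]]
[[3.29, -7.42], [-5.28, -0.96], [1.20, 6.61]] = b@[[1.38, 2.77], [-1.96, 2.09], [-1.55, 2.28]]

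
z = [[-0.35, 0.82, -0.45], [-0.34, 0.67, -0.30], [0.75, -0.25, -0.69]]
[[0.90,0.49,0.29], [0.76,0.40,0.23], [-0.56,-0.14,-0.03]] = z @ [[-0.53, -0.12, -0.02],  [0.83, 0.49, 0.3],  [-0.07, -0.11, -0.08]]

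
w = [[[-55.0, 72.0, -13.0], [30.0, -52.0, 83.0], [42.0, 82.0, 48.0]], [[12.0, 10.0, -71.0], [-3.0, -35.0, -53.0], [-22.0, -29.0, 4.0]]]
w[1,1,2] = -53.0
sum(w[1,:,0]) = -13.0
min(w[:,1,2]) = -53.0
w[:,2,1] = [82.0, -29.0]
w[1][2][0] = -22.0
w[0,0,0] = -55.0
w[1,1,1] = -35.0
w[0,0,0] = -55.0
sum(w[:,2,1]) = 53.0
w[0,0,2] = -13.0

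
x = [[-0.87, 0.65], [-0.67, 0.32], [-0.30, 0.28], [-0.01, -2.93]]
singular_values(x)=[3.05, 1.1]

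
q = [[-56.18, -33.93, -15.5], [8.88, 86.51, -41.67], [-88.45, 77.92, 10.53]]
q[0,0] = -56.18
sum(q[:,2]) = -46.64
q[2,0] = -88.45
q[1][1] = 86.51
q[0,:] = [-56.18, -33.93, -15.5]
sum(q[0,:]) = -105.61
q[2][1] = 77.92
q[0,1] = -33.93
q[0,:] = [-56.18, -33.93, -15.5]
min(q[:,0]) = -88.45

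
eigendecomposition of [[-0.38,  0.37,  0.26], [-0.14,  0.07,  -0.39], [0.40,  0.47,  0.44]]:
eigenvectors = [[0.93+0.00j, -0.19-0.17j, (-0.19+0.17j)], [-0.03+0.00j, (0.35-0.53j), 0.35+0.53j], [(-0.38+0j), (-0.73+0j), -0.73-0.00j]]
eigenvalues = [(-0.5+0j), (0.31+0.43j), (0.31-0.43j)]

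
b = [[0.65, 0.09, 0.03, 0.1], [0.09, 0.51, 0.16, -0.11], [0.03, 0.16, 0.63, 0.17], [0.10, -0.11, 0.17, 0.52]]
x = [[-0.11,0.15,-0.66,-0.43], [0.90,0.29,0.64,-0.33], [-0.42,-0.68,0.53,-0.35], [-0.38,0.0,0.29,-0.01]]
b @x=[[-0.04, 0.10, -0.33, -0.32],[0.42, 0.05, 0.32, -0.26],[-0.19, -0.38, 0.47, -0.29],[-0.38, -0.13, 0.1, -0.07]]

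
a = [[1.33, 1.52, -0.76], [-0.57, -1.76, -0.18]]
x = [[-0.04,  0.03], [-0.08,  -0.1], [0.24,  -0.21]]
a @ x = [[-0.36, 0.05],[0.12, 0.20]]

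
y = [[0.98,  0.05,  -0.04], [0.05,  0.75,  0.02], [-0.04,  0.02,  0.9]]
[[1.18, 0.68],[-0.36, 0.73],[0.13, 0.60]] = y @ [[1.24,0.68], [-0.57,0.91], [0.21,0.68]]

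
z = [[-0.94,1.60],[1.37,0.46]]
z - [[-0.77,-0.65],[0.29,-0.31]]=[[-0.17, 2.25], [1.08, 0.77]]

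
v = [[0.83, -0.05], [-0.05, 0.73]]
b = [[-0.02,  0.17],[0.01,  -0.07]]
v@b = [[-0.02, 0.14],[0.01, -0.06]]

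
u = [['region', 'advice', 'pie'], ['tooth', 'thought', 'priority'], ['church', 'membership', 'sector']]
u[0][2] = 'pie'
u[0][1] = 'advice'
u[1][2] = 'priority'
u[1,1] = 'thought'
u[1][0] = 'tooth'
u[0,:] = ['region', 'advice', 'pie']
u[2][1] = 'membership'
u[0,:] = ['region', 'advice', 'pie']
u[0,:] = ['region', 'advice', 'pie']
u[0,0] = 'region'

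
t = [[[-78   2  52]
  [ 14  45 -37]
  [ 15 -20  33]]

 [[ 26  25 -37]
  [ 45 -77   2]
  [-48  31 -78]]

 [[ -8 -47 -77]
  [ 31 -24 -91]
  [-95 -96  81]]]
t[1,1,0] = 45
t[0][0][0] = -78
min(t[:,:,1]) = -96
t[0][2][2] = 33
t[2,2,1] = -96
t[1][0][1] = 25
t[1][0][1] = 25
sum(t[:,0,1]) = -20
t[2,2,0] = -95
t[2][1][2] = -91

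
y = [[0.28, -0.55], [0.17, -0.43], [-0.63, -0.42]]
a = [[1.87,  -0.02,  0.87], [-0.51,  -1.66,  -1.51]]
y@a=[[0.80, 0.91, 1.07], [0.54, 0.71, 0.80], [-0.96, 0.71, 0.09]]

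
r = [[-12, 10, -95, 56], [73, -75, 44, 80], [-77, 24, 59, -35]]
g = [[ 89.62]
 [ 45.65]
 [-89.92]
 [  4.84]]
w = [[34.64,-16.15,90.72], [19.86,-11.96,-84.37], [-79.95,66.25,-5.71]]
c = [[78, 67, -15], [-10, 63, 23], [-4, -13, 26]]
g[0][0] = 89.62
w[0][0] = 34.64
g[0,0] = 89.62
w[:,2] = [90.72, -84.37, -5.71]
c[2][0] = -4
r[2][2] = 59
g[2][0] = -89.92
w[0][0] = 34.64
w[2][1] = 66.25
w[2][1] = 66.25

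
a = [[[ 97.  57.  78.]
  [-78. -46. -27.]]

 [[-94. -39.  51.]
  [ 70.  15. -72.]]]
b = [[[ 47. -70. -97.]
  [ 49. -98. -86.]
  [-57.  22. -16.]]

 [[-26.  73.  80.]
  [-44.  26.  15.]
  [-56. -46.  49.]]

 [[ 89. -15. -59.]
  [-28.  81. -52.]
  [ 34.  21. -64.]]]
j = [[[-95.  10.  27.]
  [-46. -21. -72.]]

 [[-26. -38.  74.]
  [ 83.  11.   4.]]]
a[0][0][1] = 57.0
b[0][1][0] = 49.0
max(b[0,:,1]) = 22.0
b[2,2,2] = -64.0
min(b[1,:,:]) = -56.0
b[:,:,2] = [[-97.0, -86.0, -16.0], [80.0, 15.0, 49.0], [-59.0, -52.0, -64.0]]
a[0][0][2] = 78.0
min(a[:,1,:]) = -78.0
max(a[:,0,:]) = 97.0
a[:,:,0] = [[97.0, -78.0], [-94.0, 70.0]]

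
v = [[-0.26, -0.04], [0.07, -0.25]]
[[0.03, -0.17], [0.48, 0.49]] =v @ [[0.18, 0.92],[-1.85, -1.71]]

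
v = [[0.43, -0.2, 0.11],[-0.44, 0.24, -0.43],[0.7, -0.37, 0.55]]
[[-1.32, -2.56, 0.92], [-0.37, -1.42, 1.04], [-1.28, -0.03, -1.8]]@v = [[1.20, -0.69, 1.46], [1.19, -0.65, 1.14], [-1.80, 0.91, -1.12]]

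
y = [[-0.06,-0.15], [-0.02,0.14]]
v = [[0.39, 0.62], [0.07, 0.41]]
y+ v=[[0.33, 0.47],[0.05, 0.55]]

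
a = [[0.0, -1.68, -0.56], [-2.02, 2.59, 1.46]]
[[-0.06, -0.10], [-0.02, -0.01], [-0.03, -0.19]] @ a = [[0.20, -0.16, -0.11],[0.02, 0.01, -0.00],[0.38, -0.44, -0.26]]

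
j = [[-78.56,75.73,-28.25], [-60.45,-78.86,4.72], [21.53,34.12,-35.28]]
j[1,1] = -78.86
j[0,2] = -28.25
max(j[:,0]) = 21.53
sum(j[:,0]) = -117.47999999999999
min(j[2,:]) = -35.28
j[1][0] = -60.45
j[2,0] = 21.53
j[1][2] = 4.72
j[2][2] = -35.28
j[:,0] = [-78.56, -60.45, 21.53]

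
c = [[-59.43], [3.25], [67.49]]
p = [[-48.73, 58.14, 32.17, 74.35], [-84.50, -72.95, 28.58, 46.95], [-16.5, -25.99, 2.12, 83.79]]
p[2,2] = 2.12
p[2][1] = -25.99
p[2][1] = -25.99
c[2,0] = 67.49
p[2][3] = 83.79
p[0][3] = 74.35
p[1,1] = -72.95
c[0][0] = -59.43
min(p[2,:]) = -25.99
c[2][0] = 67.49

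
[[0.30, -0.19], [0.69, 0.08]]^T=[[0.3, 0.69], [-0.19, 0.08]]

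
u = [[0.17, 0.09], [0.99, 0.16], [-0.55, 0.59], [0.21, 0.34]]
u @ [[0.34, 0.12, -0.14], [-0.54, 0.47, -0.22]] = [[0.01, 0.06, -0.04], [0.25, 0.19, -0.17], [-0.51, 0.21, -0.05], [-0.11, 0.18, -0.10]]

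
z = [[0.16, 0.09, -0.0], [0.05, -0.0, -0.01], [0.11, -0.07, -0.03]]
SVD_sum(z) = [[0.17,0.04,-0.01], [0.05,0.01,-0.0], [0.09,0.02,-0.01]] + [[-0.01, 0.05, 0.01], [0.00, -0.01, -0.0], [0.02, -0.09, -0.02]] + [[0.00, -0.00, 0.00], [-0.0, 0.0, -0.00], [0.00, -0.00, 0.0]]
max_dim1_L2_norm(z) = 0.18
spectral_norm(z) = 0.20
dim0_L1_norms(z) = [0.32, 0.16, 0.04]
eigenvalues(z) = [0.18, -0.06, 0.01]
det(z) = -0.00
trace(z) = 0.13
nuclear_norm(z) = 0.32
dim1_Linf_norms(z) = [0.16, 0.05, 0.11]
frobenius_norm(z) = 0.23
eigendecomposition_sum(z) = [[0.16, 0.08, -0.0], [0.04, 0.02, -0.00], [0.07, 0.04, -0.0]] + [[-0.00, 0.01, 0.0], [0.01, -0.02, -0.01], [0.04, -0.09, -0.03]] + [[0.00, -0.00, 0.0], [-0.0, 0.00, -0.00], [0.0, -0.01, 0.00]]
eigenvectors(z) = [[-0.89, -0.10, 0.15], [-0.22, 0.25, -0.26], [-0.39, 0.96, 0.95]]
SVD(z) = [[-0.86, 0.49, 0.16], [-0.24, -0.11, -0.96], [-0.46, -0.86, 0.21]] @ diag([0.2049780815707705, 0.11032992635894212, 0.0033605691775293145]) @ [[-0.97,-0.22,0.08], [-0.19,0.95,0.24], [0.13,-0.22,0.97]]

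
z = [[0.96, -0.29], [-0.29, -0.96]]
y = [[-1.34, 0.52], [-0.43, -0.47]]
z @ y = [[-1.16,0.64], [0.8,0.30]]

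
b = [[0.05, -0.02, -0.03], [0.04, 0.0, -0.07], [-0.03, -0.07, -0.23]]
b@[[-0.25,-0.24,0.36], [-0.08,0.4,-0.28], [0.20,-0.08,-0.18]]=[[-0.02,-0.02,0.03], [-0.02,-0.00,0.03], [-0.03,-0.00,0.05]]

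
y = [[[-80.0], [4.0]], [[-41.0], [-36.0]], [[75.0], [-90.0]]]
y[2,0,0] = 75.0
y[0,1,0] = 4.0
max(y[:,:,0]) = 75.0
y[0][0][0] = -80.0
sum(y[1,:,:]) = -77.0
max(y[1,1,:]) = -36.0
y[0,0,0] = -80.0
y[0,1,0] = 4.0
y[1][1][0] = -36.0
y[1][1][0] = -36.0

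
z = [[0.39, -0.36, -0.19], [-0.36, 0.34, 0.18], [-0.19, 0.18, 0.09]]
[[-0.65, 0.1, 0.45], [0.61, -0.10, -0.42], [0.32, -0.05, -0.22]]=z @ [[-0.32,  -0.69,  0.48], [1.47,  -0.23,  -0.68], [-0.04,  -1.52,  -0.08]]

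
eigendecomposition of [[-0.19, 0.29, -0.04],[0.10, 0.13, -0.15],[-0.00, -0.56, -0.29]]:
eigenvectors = [[-0.42, 0.88, -0.16],[-0.67, -0.05, 0.27],[0.61, 0.47, 0.95]]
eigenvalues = [0.33, -0.23, -0.45]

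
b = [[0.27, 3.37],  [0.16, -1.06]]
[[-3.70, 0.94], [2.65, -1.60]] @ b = [[-0.85, -13.47], [0.46, 10.63]]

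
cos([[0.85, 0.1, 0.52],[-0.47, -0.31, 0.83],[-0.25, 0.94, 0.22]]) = [[0.71,-0.24,-0.29], [0.21,0.60,0.13], [0.32,0.03,0.65]]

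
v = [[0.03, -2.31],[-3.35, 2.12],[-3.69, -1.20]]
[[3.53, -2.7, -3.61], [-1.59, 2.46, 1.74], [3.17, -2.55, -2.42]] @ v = [[22.47, -9.55],[-14.71, 6.8],[17.57, -9.82]]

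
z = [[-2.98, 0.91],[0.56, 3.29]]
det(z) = -10.31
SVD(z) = [[0.51, 0.86], [0.86, -0.51]] @ diag([3.453781158517014, 2.986234369414576]) @ [[-0.30,0.95], [-0.95,-0.3]]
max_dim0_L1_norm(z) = 4.2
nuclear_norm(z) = 6.44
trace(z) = 0.31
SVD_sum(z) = [[-0.54, 1.69],[-0.90, 2.83]] + [[-2.44, -0.78],[1.46, 0.46]]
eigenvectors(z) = [[-1.00, -0.14], [0.09, -0.99]]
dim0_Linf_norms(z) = [2.98, 3.29]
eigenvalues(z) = [-3.06, 3.37]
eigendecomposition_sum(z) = [[-3.02, 0.43], [0.27, -0.04]] + [[0.04, 0.48], [0.29, 3.33]]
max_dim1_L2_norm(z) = 3.34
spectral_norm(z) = 3.45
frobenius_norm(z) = 4.57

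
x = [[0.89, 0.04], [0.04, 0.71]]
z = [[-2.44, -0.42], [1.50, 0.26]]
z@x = [[-2.19, -0.4], [1.35, 0.24]]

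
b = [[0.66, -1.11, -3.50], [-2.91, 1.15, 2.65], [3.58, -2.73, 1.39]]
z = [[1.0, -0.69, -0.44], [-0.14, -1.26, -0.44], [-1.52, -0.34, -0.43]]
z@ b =[[1.09, -0.7, -5.94], [2.00, -0.09, -3.46], [-1.55, 2.47, 3.82]]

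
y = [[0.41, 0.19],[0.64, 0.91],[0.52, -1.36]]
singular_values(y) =[1.65, 0.92]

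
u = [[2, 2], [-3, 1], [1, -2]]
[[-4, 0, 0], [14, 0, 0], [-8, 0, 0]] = u @ [[-4, 0, 0], [2, 0, 0]]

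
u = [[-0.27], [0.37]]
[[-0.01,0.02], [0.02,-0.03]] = u @ [[0.05, -0.07]]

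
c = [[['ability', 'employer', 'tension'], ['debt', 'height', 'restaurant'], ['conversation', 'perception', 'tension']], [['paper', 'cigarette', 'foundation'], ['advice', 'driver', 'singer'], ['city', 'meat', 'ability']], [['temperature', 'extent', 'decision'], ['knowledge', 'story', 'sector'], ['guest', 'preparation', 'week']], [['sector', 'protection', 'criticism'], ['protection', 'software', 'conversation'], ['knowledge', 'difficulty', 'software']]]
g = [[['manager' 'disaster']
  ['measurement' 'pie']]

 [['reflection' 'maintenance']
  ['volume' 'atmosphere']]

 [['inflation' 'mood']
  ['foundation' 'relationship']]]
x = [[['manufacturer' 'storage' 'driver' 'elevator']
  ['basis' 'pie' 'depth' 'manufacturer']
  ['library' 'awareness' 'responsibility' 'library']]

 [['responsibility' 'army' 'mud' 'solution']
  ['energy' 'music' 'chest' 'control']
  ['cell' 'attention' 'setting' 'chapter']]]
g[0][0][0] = 'manager'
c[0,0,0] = 'ability'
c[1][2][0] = 'city'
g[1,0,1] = 'maintenance'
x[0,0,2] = 'driver'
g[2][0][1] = 'mood'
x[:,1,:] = [['basis', 'pie', 'depth', 'manufacturer'], ['energy', 'music', 'chest', 'control']]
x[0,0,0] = 'manufacturer'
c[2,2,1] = 'preparation'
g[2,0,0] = 'inflation'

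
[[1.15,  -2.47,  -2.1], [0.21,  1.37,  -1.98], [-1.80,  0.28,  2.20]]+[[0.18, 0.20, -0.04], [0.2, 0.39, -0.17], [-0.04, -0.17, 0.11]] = [[1.33, -2.27, -2.14], [0.41, 1.76, -2.15], [-1.84, 0.11, 2.31]]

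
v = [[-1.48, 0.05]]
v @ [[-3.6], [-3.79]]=[[5.14]]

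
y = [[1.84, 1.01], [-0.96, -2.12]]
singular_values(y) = [2.98, 0.99]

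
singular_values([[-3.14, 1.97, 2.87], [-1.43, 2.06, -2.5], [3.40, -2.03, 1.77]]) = [5.93, 4.2, 0.77]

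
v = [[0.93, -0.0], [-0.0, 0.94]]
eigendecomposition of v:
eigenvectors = [[1.00,  0.00], [0.00,  1.0]]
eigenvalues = [0.93, 0.94]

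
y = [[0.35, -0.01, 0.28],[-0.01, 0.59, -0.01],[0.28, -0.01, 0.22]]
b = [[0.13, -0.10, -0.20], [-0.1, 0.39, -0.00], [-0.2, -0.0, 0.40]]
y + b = [[0.48, -0.11, 0.08], [-0.11, 0.98, -0.01], [0.08, -0.01, 0.62]]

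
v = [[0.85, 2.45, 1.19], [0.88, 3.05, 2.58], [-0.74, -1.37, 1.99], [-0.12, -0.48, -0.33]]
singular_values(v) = [4.99, 2.59, 0.04]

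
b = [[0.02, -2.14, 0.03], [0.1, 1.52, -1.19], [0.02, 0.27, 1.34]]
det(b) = 0.38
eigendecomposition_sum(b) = [[(0.2+0j), 0.26+0.00j, (0.27+0j)], [(-0.01-0j), (-0.02+0j), (-0.02+0j)], [0.00+0.00j, 0.00+0.00j, 0.00+0.00j]] + [[-0.09+0.01j, -1.20+0.08j, (-0.12-2.52j)], [0.06+0.02j, 0.77+0.27j, (-0.59+1.6j)], [(0.01-0.02j), (0.13-0.32j), 0.67+0.30j]] + [[-0.09-0.01j,  -1.20-0.08j,  (-0.12+2.52j)],[0.06-0.02j,  (0.77-0.27j),  (-0.59-1.6j)],[(0.01+0.02j),  0.13+0.32j,  0.67-0.30j]]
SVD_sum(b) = [[-0.04, -1.91, 0.67], [0.03, 1.73, -0.61], [-0.00, -0.18, 0.06]] + [[0.01, -0.23, -0.65],[0.01, -0.21, -0.58],[-0.02, 0.45, 1.28]] + [[0.05, -0.0, 0.0], [0.05, -0.00, 0.0], [0.05, -0.0, 0.00]]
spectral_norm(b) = 2.74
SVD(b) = [[-0.74, 0.42, -0.53], [0.67, 0.38, -0.64], [-0.07, -0.83, -0.56]] @ diag([2.7383598272304477, 1.6371683159949828, 0.08582168556126793]) @ [[0.02, 0.94, -0.33], [0.02, -0.33, -0.94], [-1.00, 0.01, -0.02]]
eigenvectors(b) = [[1.00+0.00j, (0.81+0j), (0.81-0j)], [(-0.07+0j), -0.50-0.21j, -0.50+0.21j], [0.00+0.00j, -0.10+0.21j, -0.10-0.21j]]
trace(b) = 2.88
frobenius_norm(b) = 3.19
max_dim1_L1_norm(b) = 2.81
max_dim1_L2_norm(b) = 2.14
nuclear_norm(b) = 4.46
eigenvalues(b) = [(0.18+0j), (1.35+0.57j), (1.35-0.57j)]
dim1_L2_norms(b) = [2.14, 1.93, 1.37]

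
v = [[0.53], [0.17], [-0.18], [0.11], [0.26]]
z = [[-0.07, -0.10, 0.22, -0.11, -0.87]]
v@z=[[-0.04, -0.05, 0.12, -0.06, -0.46], [-0.01, -0.02, 0.04, -0.02, -0.15], [0.01, 0.02, -0.04, 0.02, 0.16], [-0.01, -0.01, 0.02, -0.01, -0.1], [-0.02, -0.03, 0.06, -0.03, -0.23]]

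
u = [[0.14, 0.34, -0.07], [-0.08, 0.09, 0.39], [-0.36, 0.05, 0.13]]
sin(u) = [[0.15, 0.34, -0.08], [-0.07, 0.10, 0.39], [-0.36, 0.06, 0.13]]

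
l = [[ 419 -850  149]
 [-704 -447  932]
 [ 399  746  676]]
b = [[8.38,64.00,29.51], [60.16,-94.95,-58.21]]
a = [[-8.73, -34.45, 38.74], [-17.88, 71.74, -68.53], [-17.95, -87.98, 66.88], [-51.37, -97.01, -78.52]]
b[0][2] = 29.51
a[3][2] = -78.52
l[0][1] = -850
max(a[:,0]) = -8.73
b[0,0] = 8.38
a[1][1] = 71.74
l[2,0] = 399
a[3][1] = -97.01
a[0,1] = -34.45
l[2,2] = 676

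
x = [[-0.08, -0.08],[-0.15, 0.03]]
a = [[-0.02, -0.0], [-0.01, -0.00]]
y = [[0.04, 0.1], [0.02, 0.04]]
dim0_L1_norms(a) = [0.03, 0.0]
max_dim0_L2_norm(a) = 0.02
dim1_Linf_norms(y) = [0.1, 0.04]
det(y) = -0.00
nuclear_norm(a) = 0.02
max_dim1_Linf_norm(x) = 0.15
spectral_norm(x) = 0.17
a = y @ x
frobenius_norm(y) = 0.12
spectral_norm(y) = 0.12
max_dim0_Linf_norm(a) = 0.02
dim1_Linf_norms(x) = [0.08, 0.15]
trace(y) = 0.08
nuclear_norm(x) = 0.25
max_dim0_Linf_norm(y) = 0.1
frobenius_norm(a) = 0.02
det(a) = 0.00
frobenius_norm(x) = 0.19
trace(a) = -0.02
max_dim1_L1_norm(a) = 0.02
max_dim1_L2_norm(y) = 0.11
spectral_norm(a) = 0.02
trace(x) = -0.05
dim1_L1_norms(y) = [0.14, 0.06]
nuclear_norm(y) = 0.12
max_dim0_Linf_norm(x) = 0.15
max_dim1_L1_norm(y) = 0.14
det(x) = -0.01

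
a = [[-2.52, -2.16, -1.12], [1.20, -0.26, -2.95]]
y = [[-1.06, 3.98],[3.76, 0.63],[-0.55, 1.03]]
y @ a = [[7.45,1.25,-10.55],[-8.72,-8.29,-6.07],[2.62,0.92,-2.42]]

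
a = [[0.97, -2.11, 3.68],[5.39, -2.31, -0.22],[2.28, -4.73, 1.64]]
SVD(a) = [[-0.40, 0.67, -0.63], [-0.64, -0.69, -0.33], [-0.66, 0.27, 0.71]] @ diag([7.979690285328985, 4.077065028516684, 1.8261937748969783]) @ [[-0.67, 0.68, -0.30], [-0.61, -0.26, 0.75], [-0.43, -0.68, -0.59]]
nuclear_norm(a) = 13.88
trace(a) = 0.30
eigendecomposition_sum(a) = [[-0.71-0.00j, 0.46-0.00j, (0.48-0j)], [(2.58+0j), (-1.65+0j), (-1.74+0j)], [2.44+0.00j, (-1.56+0j), (-1.65+0j)]] + [[0.84+1.34j, -1.28+1.13j, 1.60-0.80j], [1.41+0.54j, -0.33+1.59j, 0.76-1.52j], [(-0.08+1.47j), (-1.58+0.17j), (1.65+0.25j)]] + [[(0.84-1.34j), (-1.28-1.13j), (1.6+0.8j)], [1.41-0.54j, -0.33-1.59j, 0.76+1.52j], [-0.08-1.47j, -1.58-0.17j, 1.65-0.25j]]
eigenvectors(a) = [[-0.20+0.00j, (-0.6+0j), -0.60-0.00j], [0.71+0.00j, (-0.46+0.34j), -0.46-0.34j], [(0.67+0j), (-0.46-0.32j), (-0.46+0.32j)]]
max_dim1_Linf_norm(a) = 5.39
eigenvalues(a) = [(-4.01+0j), (2.16+3.19j), (2.16-3.19j)]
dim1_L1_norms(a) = [6.76, 7.92, 8.65]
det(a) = -59.41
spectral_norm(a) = 7.98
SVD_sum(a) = [[2.13, -2.17, 0.96], [3.41, -3.47, 1.54], [3.50, -3.56, 1.58]] + [[-1.66,-0.72,2.04], [1.72,0.75,-2.12], [-0.67,-0.29,0.82]] + [[0.49, 0.78, 0.68], [0.26, 0.41, 0.36], [-0.55, -0.88, -0.76]]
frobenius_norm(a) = 9.15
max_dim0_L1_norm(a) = 9.15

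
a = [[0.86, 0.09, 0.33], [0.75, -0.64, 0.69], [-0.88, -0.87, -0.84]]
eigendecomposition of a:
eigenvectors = [[-0.80+0.00j, (0.15+0.04j), 0.15-0.04j], [-0.16+0.00j, (0.03+0.6j), (0.03-0.6j)], [0.57+0.00j, -0.78+0.00j, (-0.78-0j)]]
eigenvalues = [(0.64+0j), (-0.63+0.71j), (-0.63-0.71j)]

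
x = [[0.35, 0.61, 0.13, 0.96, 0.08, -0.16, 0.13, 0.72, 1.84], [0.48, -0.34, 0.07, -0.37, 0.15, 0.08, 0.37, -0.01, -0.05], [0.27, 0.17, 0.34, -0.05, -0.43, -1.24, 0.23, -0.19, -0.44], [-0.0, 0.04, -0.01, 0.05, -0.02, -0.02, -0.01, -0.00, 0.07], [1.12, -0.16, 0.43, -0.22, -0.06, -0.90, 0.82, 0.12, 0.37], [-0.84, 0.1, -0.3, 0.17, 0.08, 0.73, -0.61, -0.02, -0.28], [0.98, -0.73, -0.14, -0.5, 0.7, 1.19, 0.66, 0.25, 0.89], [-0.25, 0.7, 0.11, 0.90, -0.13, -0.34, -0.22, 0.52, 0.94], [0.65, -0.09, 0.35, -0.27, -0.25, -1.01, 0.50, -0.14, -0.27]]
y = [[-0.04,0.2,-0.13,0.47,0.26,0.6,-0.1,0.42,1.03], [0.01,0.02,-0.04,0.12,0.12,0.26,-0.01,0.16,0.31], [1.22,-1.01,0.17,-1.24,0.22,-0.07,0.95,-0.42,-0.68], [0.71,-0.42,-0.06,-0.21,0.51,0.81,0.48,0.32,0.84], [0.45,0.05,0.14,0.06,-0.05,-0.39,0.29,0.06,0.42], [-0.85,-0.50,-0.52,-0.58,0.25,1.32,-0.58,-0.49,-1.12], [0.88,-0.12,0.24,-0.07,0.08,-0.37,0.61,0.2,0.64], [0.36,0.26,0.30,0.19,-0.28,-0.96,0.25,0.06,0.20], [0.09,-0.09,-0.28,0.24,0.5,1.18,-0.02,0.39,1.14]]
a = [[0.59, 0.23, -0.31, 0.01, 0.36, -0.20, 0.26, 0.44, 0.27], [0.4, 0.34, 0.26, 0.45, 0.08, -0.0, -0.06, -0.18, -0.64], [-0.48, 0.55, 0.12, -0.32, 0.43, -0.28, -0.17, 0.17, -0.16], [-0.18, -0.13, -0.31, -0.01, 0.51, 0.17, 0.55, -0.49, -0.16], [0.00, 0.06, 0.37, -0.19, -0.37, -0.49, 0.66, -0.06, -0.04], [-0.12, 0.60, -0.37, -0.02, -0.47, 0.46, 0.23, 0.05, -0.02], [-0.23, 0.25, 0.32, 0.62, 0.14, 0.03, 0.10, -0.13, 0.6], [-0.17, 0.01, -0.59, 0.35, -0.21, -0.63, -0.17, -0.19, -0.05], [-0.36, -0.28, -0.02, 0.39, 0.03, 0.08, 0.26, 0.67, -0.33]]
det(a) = -1.00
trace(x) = 1.98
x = a @ y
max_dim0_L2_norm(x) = 2.36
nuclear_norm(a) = 9.00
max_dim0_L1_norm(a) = 2.67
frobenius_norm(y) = 4.78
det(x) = 0.00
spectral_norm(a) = 1.01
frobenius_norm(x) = 4.79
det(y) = 0.00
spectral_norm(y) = 2.92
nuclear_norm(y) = 8.43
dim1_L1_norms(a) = [2.67, 2.41, 2.68, 2.51, 2.24, 2.34, 2.42, 2.37, 2.42]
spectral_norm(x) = 2.92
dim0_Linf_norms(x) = [1.12, 0.73, 0.43, 0.96, 0.7, 1.24, 0.82, 0.72, 1.84]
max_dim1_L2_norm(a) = 1.0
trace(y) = 3.02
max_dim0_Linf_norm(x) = 1.84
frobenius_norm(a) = 3.00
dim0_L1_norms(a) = [2.53, 2.45, 2.67, 2.36, 2.6, 2.34, 2.46, 2.38, 2.27]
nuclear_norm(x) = 8.46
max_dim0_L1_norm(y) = 6.38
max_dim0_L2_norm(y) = 2.35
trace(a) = 0.71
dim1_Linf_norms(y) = [1.03, 0.31, 1.24, 0.84, 0.45, 1.32, 0.88, 0.96, 1.18]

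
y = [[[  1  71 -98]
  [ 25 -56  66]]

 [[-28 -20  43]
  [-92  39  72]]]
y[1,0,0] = -28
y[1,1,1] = 39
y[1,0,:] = [-28, -20, 43]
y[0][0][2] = -98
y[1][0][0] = -28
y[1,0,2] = 43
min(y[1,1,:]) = -92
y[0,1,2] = 66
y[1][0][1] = -20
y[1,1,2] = 72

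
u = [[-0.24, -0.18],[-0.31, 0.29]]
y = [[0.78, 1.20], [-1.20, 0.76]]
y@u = [[-0.56, 0.21], [0.05, 0.44]]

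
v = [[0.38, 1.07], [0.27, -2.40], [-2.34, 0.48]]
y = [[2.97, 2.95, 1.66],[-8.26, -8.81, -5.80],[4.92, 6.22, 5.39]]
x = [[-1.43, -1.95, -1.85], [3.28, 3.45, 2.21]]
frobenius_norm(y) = 17.08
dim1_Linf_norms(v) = [1.07, 2.4, 2.34]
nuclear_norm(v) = 5.03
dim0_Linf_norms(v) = [2.34, 2.4]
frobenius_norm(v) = 3.58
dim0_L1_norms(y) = [16.15, 17.98, 12.85]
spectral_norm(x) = 6.03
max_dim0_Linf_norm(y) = 8.81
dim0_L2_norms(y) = [10.06, 11.18, 8.09]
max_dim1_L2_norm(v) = 2.42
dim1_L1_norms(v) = [1.45, 2.67, 2.82]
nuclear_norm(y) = 18.44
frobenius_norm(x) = 6.07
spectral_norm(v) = 2.82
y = v @ x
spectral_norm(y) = 17.02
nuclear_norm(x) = 6.67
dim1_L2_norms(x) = [3.04, 5.25]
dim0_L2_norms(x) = [3.58, 3.96, 2.88]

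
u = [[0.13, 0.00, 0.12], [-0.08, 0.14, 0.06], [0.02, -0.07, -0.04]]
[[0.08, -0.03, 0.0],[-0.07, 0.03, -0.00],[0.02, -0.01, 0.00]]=u @[[0.57, -0.2, 0.02], [-0.2, 0.07, -0.01], [0.02, -0.01, 0.0]]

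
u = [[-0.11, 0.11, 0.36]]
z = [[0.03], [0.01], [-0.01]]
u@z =[[-0.01]]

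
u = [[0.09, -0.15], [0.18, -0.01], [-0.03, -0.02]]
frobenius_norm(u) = 0.25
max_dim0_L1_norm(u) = 0.3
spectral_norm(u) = 0.22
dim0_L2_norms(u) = [0.2, 0.15]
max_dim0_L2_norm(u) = 0.2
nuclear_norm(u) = 0.34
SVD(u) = [[-0.68,0.72], [-0.73,-0.64], [0.07,0.26]] @ diag([0.2225793533922364, 0.1218951657921426]) @ [[-0.87, 0.48],[-0.48, -0.87]]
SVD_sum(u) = [[0.13, -0.07], [0.14, -0.08], [-0.01, 0.01]] + [[-0.04, -0.08], [0.04, 0.07], [-0.02, -0.03]]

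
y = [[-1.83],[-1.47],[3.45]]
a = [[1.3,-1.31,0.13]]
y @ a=[[-2.38, 2.4, -0.24],[-1.91, 1.93, -0.19],[4.49, -4.52, 0.45]]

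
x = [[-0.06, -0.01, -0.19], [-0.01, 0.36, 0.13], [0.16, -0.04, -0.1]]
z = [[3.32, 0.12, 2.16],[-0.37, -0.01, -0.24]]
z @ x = [[0.15, -0.08, -0.83], [-0.02, 0.01, 0.09]]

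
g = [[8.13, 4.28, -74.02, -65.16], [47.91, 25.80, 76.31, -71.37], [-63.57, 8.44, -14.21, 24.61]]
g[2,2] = -14.21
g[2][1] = 8.44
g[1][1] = 25.8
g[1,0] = 47.91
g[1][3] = -71.37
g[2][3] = 24.61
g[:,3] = [-65.16, -71.37, 24.61]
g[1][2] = 76.31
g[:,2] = [-74.02, 76.31, -14.21]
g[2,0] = -63.57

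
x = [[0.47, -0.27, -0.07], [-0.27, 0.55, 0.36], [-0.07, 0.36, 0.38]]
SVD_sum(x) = [[0.21, -0.33, -0.23], [-0.33, 0.52, 0.35], [-0.23, 0.35, 0.24]] + [[0.25, 0.05, 0.17], [0.05, 0.01, 0.03], [0.17, 0.03, 0.11]] + [[0.01, 0.01, -0.01], [0.01, 0.03, -0.03], [-0.01, -0.03, 0.03]]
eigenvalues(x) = [0.97, 0.37, 0.06]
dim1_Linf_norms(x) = [0.47, 0.55, 0.38]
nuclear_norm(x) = 1.40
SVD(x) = [[-0.46, -0.82, -0.32], [0.73, -0.15, -0.67], [0.50, -0.54, 0.67]] @ diag([0.9692227507403143, 0.37416951171564417, 0.05660773754404168]) @ [[-0.46, 0.73, 0.5],[-0.82, -0.15, -0.54],[-0.32, -0.67, 0.67]]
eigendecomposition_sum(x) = [[0.21, -0.33, -0.23], [-0.33, 0.52, 0.35], [-0.23, 0.35, 0.24]] + [[0.25,0.05,0.17], [0.05,0.01,0.03], [0.17,0.03,0.11]] + [[0.01,  0.01,  -0.01], [0.01,  0.03,  -0.03], [-0.01,  -0.03,  0.03]]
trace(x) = 1.40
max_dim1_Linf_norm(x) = 0.55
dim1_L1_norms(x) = [0.81, 1.18, 0.81]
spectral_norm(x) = 0.97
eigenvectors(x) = [[-0.46, 0.82, -0.32],[0.73, 0.15, -0.67],[0.5, 0.54, 0.67]]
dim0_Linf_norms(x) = [0.47, 0.55, 0.38]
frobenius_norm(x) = 1.04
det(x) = 0.02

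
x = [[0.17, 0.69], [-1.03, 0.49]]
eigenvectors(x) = [[(-0.12+0.62j), (-0.12-0.62j)], [(-0.77+0j), (-0.77-0j)]]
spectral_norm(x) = 1.15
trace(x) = 0.66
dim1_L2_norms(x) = [0.71, 1.14]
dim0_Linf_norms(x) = [1.03, 0.69]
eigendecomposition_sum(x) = [[(0.08+0.45j),  0.34-0.14j], [(-0.52+0.21j),  0.24+0.38j]] + [[0.08-0.45j, (0.34+0.14j)],[(-0.52-0.21j), 0.24-0.38j]]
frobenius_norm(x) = 1.34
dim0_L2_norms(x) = [1.04, 0.85]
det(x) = 0.79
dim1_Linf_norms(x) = [0.69, 1.03]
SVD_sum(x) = [[-0.19, 0.12], [-0.96, 0.60]] + [[0.36, 0.57], [-0.07, -0.11]]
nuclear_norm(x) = 1.84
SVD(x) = [[0.19, 0.98],[0.98, -0.19]] @ diag([1.1545929479017232, 0.6876882467045727]) @ [[-0.85, 0.53], [0.53, 0.85]]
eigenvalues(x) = [(0.33+0.83j), (0.33-0.83j)]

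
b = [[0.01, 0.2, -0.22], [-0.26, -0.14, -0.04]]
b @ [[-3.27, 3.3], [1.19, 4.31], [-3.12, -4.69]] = [[0.89, 1.93], [0.81, -1.27]]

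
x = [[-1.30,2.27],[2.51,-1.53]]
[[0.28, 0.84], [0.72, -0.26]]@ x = [[1.74,-0.65], [-1.59,2.03]]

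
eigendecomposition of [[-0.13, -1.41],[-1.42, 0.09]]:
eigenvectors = [[-0.73, 0.68], [-0.68, -0.74]]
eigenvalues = [-1.44, 1.4]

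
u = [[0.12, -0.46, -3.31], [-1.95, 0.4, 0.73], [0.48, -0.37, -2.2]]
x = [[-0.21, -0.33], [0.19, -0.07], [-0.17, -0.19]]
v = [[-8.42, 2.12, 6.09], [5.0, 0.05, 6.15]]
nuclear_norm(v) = 18.53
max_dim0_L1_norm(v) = 13.42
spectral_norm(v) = 10.63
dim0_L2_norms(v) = [9.79, 2.12, 8.66]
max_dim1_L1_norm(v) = 16.63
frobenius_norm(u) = 4.57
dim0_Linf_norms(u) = [1.95, 0.46, 3.31]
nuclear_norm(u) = 6.04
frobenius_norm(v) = 13.24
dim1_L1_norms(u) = [3.89, 3.08, 3.05]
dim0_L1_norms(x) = [0.57, 0.59]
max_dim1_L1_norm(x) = 0.54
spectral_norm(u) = 4.17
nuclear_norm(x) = 0.67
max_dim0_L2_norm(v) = 9.79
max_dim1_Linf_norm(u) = 3.31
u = x @ v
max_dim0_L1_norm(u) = 6.24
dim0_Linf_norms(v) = [8.42, 2.12, 6.15]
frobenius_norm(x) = 0.51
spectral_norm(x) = 0.47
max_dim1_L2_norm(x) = 0.39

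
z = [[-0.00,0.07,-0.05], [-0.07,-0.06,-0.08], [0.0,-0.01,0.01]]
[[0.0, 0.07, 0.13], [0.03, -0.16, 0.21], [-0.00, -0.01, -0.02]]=z @[[-0.45, 0.33, -1.75], [0.05, 1.40, 0.71], [-0.02, 0.62, -1.57]]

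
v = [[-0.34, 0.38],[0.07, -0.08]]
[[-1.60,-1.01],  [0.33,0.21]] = v @ [[3.57, 4.05], [-1.01, 0.96]]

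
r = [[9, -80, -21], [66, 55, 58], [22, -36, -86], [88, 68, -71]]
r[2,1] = -36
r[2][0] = 22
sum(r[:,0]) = 185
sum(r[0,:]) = -92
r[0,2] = -21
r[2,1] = -36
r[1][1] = 55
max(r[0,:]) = 9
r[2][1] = -36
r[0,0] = 9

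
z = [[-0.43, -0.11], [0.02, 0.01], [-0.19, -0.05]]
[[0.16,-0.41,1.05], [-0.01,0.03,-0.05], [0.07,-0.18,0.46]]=z @ [[-0.5, 0.37, -2.53], [0.49, 2.26, 0.36]]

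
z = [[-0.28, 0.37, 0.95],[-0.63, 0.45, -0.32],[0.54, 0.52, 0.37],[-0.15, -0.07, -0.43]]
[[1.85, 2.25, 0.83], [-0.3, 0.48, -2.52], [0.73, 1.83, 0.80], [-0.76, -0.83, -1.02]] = z @[[-0.18, 0.13, 1.73], [0.33, 2.32, -1.71], [1.77, 1.5, 2.05]]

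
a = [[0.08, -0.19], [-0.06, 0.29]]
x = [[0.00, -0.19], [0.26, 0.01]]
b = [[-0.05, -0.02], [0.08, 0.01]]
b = a @ x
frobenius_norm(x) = 0.32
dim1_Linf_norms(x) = [0.19, 0.26]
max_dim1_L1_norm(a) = 0.35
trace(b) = -0.04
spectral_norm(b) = 0.10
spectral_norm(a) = 0.36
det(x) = 0.05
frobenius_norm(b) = 0.10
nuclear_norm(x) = 0.45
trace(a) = 0.37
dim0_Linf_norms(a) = [0.08, 0.29]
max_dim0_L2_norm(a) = 0.35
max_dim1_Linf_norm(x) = 0.26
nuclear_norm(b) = 0.11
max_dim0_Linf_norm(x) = 0.26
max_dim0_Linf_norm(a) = 0.29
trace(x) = 0.01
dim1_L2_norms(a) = [0.21, 0.3]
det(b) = 0.00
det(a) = 0.01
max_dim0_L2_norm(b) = 0.09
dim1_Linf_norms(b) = [0.05, 0.08]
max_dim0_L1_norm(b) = 0.13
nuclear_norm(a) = 0.39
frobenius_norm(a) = 0.36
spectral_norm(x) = 0.26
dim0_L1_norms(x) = [0.26, 0.2]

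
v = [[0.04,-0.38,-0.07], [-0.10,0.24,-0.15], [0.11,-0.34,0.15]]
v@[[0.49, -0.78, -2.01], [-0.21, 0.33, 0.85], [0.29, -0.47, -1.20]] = [[0.08, -0.12, -0.32], [-0.14, 0.23, 0.58], [0.17, -0.27, -0.69]]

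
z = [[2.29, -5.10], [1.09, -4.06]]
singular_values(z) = [6.97, 0.54]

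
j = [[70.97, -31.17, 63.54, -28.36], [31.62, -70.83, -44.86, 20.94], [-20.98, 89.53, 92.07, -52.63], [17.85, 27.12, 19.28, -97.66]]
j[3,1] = 27.12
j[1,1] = -70.83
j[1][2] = -44.86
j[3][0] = 17.85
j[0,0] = 70.97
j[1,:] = [31.62, -70.83, -44.86, 20.94]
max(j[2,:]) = 92.07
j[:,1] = [-31.17, -70.83, 89.53, 27.12]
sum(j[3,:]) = -33.41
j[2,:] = [-20.98, 89.53, 92.07, -52.63]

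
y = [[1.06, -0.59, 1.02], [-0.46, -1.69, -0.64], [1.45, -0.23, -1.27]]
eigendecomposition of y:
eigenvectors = [[(-0.87+0j), 0.17+0.13j, (0.17-0.13j)], [0.20+0.00j, (0.92+0j), 0.92-0.00j], [-0.44+0.00j, (0.05-0.33j), 0.05+0.33j]]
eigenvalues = [(1.71+0j), (-1.81+0.16j), (-1.81-0.16j)]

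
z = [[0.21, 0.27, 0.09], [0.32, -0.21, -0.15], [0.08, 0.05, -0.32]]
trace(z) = -0.32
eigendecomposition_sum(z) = [[(0.29+0j), 0.14+0.00j, (0.01+0j)],  [(0.15+0j), 0.07+0.00j, 0j],  [0.05+0.00j, 0.02+0.00j, 0j]] + [[(-0.04-0.05j), 0.07+0.00j, 0.04+0.32j],[0.08+0.11j, (-0.14-0.01j), -0.08-0.69j],[0.02-0.03j, 0.01+0.04j, (-0.16+0.1j)]] + [[-0.04+0.05j, 0.07-0.00j, 0.04-0.32j], [0.08-0.11j, (-0.14+0.01j), -0.08+0.69j], [(0.02+0.03j), 0.01-0.04j, (-0.16-0.1j)]]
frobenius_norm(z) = 0.64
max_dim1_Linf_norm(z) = 0.32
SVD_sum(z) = [[-0.01, 0.00, 0.01], [0.26, -0.13, -0.25], [0.17, -0.08, -0.16]] + [[0.21, 0.27, 0.07], [-0.0, -0.0, -0.0], [0.01, 0.02, 0.00]] + [[0.01,-0.01,0.01], [0.06,-0.08,0.10], [-0.1,0.12,-0.16]]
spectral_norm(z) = 0.46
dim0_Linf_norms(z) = [0.32, 0.27, 0.32]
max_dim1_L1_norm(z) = 0.68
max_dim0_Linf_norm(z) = 0.32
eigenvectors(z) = [[(0.88+0j), (-0.41+0.01j), (-0.41-0.01j)], [(0.46+0j), (0.88+0j), (0.88-0j)], [0.14+0.00j, (-0.11-0.22j), -0.11+0.22j]]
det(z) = 0.04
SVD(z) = [[0.02, 1.00, -0.05], [-0.84, -0.01, -0.54], [-0.54, 0.06, 0.84]] @ diag([0.45778520104063086, 0.35386137485375163, 0.26573452371643763]) @ [[-0.67, 0.34, 0.66], [0.59, 0.78, 0.21], [-0.44, 0.53, -0.72]]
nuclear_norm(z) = 1.08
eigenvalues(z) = [(0.36+0j), (-0.34+0.04j), (-0.34-0.04j)]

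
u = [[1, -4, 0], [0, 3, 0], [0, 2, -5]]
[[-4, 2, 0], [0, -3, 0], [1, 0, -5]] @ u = [[-4, 22, 0], [0, -9, 0], [1, -14, 25]]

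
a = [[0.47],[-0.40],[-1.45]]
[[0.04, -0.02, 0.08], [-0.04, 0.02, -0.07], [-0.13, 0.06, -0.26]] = a @[[0.09,  -0.04,  0.18]]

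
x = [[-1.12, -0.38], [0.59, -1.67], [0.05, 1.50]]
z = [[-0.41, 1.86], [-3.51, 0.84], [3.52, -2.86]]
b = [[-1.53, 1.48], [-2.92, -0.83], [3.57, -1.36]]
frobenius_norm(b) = 5.32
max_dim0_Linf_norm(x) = 1.67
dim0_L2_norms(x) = [1.27, 2.28]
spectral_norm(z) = 5.81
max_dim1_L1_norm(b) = 4.93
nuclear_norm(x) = 3.53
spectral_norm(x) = 2.29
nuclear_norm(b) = 6.88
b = x + z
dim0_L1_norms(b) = [8.02, 3.67]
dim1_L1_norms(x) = [1.5, 2.26, 1.55]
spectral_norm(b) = 4.97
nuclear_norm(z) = 7.67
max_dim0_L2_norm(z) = 4.99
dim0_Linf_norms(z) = [3.52, 2.86]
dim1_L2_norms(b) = [2.13, 3.04, 3.82]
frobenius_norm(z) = 6.10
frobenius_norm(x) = 2.61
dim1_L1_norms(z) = [2.27, 4.35, 6.38]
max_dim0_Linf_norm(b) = 3.57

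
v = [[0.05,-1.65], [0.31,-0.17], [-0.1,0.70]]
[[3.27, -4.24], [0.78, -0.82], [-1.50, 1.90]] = v @[[1.44, -1.26], [-1.94, 2.53]]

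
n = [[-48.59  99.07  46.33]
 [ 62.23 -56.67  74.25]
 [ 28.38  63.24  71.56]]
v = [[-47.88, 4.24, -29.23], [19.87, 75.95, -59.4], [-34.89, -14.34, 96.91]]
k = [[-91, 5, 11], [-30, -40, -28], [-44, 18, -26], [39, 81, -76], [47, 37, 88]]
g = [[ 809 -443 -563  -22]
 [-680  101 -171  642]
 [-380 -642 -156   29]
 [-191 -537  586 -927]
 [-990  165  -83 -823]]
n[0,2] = 46.33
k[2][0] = -44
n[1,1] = -56.67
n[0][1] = 99.07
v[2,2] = 96.91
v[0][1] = 4.24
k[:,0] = [-91, -30, -44, 39, 47]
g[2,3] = 29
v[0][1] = 4.24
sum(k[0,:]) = -75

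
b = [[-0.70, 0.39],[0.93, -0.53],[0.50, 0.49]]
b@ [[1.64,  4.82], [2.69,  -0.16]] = [[-0.10, -3.44], [0.1, 4.57], [2.14, 2.33]]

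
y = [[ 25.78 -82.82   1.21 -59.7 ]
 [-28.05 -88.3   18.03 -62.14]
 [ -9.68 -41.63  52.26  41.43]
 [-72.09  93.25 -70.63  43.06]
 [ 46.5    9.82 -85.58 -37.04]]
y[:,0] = [25.78, -28.05, -9.68, -72.09, 46.5]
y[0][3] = -59.7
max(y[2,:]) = 52.26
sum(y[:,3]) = -74.38999999999999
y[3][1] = 93.25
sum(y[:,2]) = -84.71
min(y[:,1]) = -88.3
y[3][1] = 93.25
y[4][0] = 46.5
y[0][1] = -82.82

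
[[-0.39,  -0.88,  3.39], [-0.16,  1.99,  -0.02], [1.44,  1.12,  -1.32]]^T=[[-0.39, -0.16, 1.44], [-0.88, 1.99, 1.12], [3.39, -0.02, -1.32]]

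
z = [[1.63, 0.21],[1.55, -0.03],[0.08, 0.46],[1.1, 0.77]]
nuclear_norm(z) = 3.33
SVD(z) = [[-0.64, -0.16], [-0.59, -0.44], [-0.07, 0.56], [-0.48, 0.68]] @ diag([2.553651492330072, 0.7772799082186499]) @ [[-0.98, -0.2],  [-0.20, 0.98]]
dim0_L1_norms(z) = [4.36, 1.47]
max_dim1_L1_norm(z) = 1.87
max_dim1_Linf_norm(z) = 1.63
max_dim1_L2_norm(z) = 1.64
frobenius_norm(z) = 2.67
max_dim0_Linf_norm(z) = 1.63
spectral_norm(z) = 2.55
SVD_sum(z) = [[1.6, 0.33], [1.48, 0.31], [0.17, 0.04], [1.21, 0.25]] + [[0.03, -0.12], [0.07, -0.34], [-0.09, 0.42], [-0.11, 0.52]]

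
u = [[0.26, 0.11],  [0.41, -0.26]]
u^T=[[0.26, 0.41], [0.11, -0.26]]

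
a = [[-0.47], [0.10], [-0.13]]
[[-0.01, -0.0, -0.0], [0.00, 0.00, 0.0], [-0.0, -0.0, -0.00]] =a@ [[0.03,0.01,0.01]]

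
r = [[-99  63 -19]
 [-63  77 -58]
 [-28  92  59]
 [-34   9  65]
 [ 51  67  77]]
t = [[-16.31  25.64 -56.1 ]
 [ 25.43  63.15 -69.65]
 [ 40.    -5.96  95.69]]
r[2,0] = -28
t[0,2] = -56.1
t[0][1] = 25.64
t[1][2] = -69.65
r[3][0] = -34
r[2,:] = [-28, 92, 59]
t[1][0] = 25.43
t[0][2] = -56.1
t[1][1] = 63.15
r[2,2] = 59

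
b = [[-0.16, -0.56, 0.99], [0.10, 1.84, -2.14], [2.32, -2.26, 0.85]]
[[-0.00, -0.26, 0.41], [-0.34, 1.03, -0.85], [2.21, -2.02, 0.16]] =b@ [[0.70, -0.28, -0.05],[-0.28, 0.62, 0.04],[-0.05, 0.04, 0.43]]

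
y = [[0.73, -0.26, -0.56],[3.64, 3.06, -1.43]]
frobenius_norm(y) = 5.06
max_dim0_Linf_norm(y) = 3.64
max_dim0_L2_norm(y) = 3.71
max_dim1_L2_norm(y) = 4.97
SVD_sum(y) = [[0.41, 0.33, -0.16], [3.68, 2.99, -1.47]] + [[0.32, -0.59, -0.40], [-0.04, 0.07, 0.04]]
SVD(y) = [[-0.11, -0.99], [-0.99, 0.11]] @ diag([4.995294918395617, 0.7869108451730272]) @ [[-0.74, -0.6, 0.3],  [-0.41, 0.76, 0.51]]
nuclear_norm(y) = 5.78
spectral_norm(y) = 5.00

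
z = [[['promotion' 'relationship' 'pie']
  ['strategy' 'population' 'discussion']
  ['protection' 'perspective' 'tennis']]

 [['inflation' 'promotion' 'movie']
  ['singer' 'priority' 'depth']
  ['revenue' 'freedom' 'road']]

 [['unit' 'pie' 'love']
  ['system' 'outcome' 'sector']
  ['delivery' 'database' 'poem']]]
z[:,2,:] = [['protection', 'perspective', 'tennis'], ['revenue', 'freedom', 'road'], ['delivery', 'database', 'poem']]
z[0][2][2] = 'tennis'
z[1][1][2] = 'depth'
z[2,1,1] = 'outcome'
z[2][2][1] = 'database'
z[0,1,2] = 'discussion'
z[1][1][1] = 'priority'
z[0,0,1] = 'relationship'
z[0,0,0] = 'promotion'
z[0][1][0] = 'strategy'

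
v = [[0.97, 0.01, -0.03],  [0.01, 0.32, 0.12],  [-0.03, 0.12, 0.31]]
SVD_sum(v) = [[0.97,0.01,-0.04], [0.01,0.00,-0.0], [-0.04,-0.00,0.0]] + [[0.00,0.01,0.01],[0.01,0.23,0.22],[0.01,0.22,0.21]] + [[0.0, -0.00, 0.01],[-0.00, 0.09, -0.1],[0.01, -0.10, 0.1]]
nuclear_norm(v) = 1.60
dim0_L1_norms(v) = [1.01, 0.45, 0.46]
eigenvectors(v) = [[1.0,0.04,0.03], [0.01,-0.69,0.72], [-0.04,0.72,0.69]]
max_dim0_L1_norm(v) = 1.01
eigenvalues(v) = [0.97, 0.19, 0.43]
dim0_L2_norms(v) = [0.97, 0.34, 0.33]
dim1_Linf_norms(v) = [0.97, 0.32, 0.31]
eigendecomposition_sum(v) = [[0.97,0.01,-0.04], [0.01,0.0,-0.00], [-0.04,-0.00,0.00]] + [[0.0, -0.0, 0.01], [-0.00, 0.09, -0.10], [0.01, -0.1, 0.10]] + [[0.0, 0.01, 0.01],[0.01, 0.23, 0.22],[0.01, 0.22, 0.21]]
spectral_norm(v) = 0.97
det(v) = 0.08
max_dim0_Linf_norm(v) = 0.97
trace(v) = 1.60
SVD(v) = [[-1.0,-0.03,0.04], [-0.01,-0.72,-0.69], [0.04,-0.69,0.72]] @ diag([0.9713937441676639, 0.4347632486120918, 0.19384300722024433]) @ [[-1.0, -0.01, 0.04], [-0.03, -0.72, -0.69], [0.04, -0.69, 0.72]]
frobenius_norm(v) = 1.08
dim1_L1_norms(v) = [1.01, 0.45, 0.46]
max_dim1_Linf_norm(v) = 0.97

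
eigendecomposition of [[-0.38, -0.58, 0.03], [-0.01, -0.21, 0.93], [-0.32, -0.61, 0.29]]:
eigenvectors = [[0.86+0.00j, (-0.17+0.51j), -0.17-0.51j], [(-0.5+0j), 0.68+0.00j, 0.68-0.00j], [(-0.08+0j), (0.06+0.49j), (0.06-0.49j)]]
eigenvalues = [(-0.05+0j), (-0.13+0.67j), (-0.13-0.67j)]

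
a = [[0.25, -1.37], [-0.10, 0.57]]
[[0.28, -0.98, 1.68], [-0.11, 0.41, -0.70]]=a@[[0.75, -0.12, 0.40], [-0.07, 0.69, -1.15]]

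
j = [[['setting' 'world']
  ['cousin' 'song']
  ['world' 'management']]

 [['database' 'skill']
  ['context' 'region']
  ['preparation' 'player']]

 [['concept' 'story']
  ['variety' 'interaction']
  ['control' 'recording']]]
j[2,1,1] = 'interaction'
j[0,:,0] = ['setting', 'cousin', 'world']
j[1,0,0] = 'database'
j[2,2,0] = 'control'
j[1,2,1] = 'player'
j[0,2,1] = 'management'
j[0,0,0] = 'setting'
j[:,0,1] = ['world', 'skill', 'story']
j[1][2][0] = 'preparation'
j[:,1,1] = ['song', 'region', 'interaction']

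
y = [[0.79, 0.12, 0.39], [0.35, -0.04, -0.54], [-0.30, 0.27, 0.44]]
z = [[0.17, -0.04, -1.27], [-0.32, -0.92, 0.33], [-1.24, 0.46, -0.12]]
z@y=[[0.5, -0.32, -0.47],[-0.67, 0.09, 0.52],[-0.78, -0.2, -0.78]]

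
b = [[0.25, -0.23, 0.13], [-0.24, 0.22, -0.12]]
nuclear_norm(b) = 0.51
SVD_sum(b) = [[0.25, -0.23, 0.13],[-0.24, 0.22, -0.12]] + [[-0.00, 0.00, 0.0], [-0.00, 0.00, 0.00]]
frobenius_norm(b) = 0.50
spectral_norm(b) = 0.50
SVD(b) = [[-0.72, 0.69], [0.69, 0.72]] @ diag([0.5026829871898607, 0.0031327926644304223]) @ [[-0.69,0.63,-0.35],[-0.35,0.14,0.93]]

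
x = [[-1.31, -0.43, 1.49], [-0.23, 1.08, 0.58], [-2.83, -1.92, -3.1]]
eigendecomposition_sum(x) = [[(-0.69+1.32j), -0.05+0.64j, 0.76+0.85j], [(-0.02+0.37j), (0.05+0.15j), (0.25+0.12j)], [-1.44-1.61j, -0.84-0.40j, (-1.54+0.59j)]] + [[(-0.69-1.32j), -0.05-0.64j, 0.76-0.85j],[-0.02-0.37j, (0.05-0.15j), 0.25-0.12j],[(-1.44+1.61j), -0.84+0.40j, (-1.54-0.59j)]] + [[0.06-0.00j, -0.33+0.00j, -0.02+0.00j], [(-0.18+0j), 0.98-0.00j, 0.07-0.00j], [0.04-0.00j, -0.23+0.00j, -0.02+0.00j]]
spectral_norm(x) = 4.67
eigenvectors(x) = [[0.20+0.53j, (0.2-0.53j), (0.31+0j)],[0.10+0.10j, (0.1-0.1j), -0.93+0.00j],[(-0.81+0j), -0.81-0.00j, 0.22+0.00j]]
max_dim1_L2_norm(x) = 4.62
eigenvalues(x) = [(-2.18+2.06j), (-2.18-2.06j), (1.02+0j)]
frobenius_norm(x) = 5.19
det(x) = 9.15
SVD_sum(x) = [[0.03, 0.02, 0.03], [0.43, 0.32, 0.5], [-2.71, -2.04, -3.13]] + [[-1.42, -0.28, 1.41], [-0.29, -0.06, 0.29], [-0.06, -0.01, 0.06]] + [[0.08, -0.17, 0.04],[-0.37, 0.81, -0.21],[-0.06, 0.13, -0.03]]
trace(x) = -3.33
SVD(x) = [[0.01, -0.98, -0.21], [0.16, -0.2, 0.97], [-0.99, -0.04, 0.15]] @ diag([4.671124456111495, 2.064494569956083, 0.9489776004410875]) @ [[0.59, 0.44, 0.68], [0.7, 0.14, -0.7], [-0.4, 0.89, -0.23]]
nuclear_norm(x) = 7.68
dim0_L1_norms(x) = [4.37, 3.43, 5.17]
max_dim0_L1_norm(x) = 5.17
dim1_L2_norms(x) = [2.03, 1.25, 4.62]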